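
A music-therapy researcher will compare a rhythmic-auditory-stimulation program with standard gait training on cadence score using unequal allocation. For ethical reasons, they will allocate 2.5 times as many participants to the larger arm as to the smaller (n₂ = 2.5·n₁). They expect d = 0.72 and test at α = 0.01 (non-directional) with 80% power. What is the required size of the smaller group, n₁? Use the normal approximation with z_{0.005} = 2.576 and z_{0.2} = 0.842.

n₁ = 32

With allocation ratio k = n₂/n₁ = 2.5, Var(x̄₁−x̄₂) = σ²(1/n₁ + 1/(k·n₁)) = σ²·(k+1)/(k·n₁).
So n₁ = (1 + 1/k)·((z_{α/2} + z_β)/d)² = 1.400 × (3.418/0.72)².
n₁ = 1.400 × 22.54 = 31.6.
Round up: n₁ = 32, giving n₂ = 2.5 × 32 = 80.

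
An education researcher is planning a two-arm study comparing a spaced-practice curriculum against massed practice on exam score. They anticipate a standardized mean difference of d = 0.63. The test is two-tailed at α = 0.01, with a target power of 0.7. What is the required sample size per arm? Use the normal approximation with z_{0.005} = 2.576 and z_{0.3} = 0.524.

n = 49 per group

For two independent groups with equal n: n = 2·((z_{α/2} + z_β) / d)².
z_{α/2} + z_β = 2.576 + 0.524 = 3.100.
n = 2 × (3.100 / 0.63)² = 2 × 4.921² = 2 × 24.21 = 48.4.
Round up to the next whole participant.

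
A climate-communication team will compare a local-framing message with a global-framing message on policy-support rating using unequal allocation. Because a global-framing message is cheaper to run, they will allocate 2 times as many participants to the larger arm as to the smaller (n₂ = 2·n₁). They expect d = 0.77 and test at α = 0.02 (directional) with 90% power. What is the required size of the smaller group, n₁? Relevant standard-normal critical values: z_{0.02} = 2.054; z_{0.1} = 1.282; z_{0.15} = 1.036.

With allocation ratio k = n₂/n₁ = 2, Var(x̄₁−x̄₂) = σ²(1/n₁ + 1/(k·n₁)) = σ²·(k+1)/(k·n₁).
So n₁ = (1 + 1/k)·((z_{α} + z_β)/d)² = 1.500 × (3.336/0.77)².
n₁ = 1.500 × 18.77 = 28.2.
Round up: n₁ = 29, giving n₂ = 2 × 29 = 58.

n₁ = 29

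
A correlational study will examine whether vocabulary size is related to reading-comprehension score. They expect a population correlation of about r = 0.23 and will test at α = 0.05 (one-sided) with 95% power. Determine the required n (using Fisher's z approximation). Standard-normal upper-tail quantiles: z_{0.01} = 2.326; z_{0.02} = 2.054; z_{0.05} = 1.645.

Fisher's z: C = ½·ln((1+r)/(1−r)) = ½·ln(1.5974) = 0.2342.
n = ((z_{α} + z_β)/C)² + 3.
(1.645 + 1.645) / 0.2342 = 3.290 / 0.2342 = 14.048.
n = 14.048² + 3 = 197.34 + 3 = 200.3.
Round up.

n = 201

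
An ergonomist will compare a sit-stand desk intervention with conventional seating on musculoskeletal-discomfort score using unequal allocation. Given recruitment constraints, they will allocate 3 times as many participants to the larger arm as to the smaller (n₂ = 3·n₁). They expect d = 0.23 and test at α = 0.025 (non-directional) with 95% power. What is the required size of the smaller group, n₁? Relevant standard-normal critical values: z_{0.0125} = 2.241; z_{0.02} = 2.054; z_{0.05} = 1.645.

n₁ = 381

With allocation ratio k = n₂/n₁ = 3, Var(x̄₁−x̄₂) = σ²(1/n₁ + 1/(k·n₁)) = σ²·(k+1)/(k·n₁).
So n₁ = (1 + 1/k)·((z_{α/2} + z_β)/d)² = 1.333 × (3.886/0.23)².
n₁ = 1.333 × 285.46 = 380.6.
Round up: n₁ = 381, giving n₂ = 3 × 381 = 1143.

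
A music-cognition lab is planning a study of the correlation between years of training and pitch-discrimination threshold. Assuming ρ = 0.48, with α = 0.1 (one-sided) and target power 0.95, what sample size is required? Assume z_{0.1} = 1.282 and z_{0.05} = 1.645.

Fisher's z: C = ½·ln((1+r)/(1−r)) = ½·ln(2.8462) = 0.5230.
n = ((z_{α} + z_β)/C)² + 3.
(1.282 + 1.645) / 0.5230 = 2.927 / 0.5230 = 5.597.
n = 5.597² + 3 = 31.32 + 3 = 34.3.
Round up.

n = 35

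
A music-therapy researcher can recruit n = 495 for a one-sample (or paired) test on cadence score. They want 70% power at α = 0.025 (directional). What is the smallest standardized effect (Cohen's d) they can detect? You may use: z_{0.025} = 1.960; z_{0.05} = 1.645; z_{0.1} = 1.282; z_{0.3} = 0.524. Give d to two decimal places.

d_min ≈ 0.11

For a single sample (or paired design) of n = 495: d_min = (z_{α} + z_β)/√n.
z-sum = 1.960 + 0.524 = 2.484.
d_min = 2.484 / √495 = 2.484 / 22.249 = 0.112.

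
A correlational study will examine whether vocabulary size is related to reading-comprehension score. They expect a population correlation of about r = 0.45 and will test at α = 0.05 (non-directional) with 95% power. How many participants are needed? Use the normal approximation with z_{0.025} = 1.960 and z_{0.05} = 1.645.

n = 59

Fisher's z: C = ½·ln((1+r)/(1−r)) = ½·ln(2.6364) = 0.4847.
n = ((z_{α/2} + z_β)/C)² + 3.
(1.960 + 1.645) / 0.4847 = 3.605 / 0.4847 = 7.438.
n = 7.438² + 3 = 55.32 + 3 = 58.3.
Round up.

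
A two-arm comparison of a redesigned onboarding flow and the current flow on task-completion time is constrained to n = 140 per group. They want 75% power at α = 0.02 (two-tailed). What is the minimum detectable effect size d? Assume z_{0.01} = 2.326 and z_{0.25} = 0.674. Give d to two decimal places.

For two independent groups of n = 140 each: d_min = (z_{α/2} + z_β)·√(2/n).
z-sum = 2.326 + 0.674 = 3.000.
d_min = 3.000 × √(2/140) = 3.000 × 0.1195 = 0.359.

d_min ≈ 0.36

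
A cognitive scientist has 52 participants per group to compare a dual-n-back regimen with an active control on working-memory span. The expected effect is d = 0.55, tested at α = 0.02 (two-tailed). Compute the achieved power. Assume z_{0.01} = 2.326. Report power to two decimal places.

For two equal groups, power = Φ(d·√(n/2) − z_{α/2}).
d·√(n/2) = 0.55 × √(52/2) = 0.55 × 5.099 = 2.804.
z_β = 2.804 − 2.326 = 0.478.
Power = Φ(0.478) = 0.684.

power ≈ 0.68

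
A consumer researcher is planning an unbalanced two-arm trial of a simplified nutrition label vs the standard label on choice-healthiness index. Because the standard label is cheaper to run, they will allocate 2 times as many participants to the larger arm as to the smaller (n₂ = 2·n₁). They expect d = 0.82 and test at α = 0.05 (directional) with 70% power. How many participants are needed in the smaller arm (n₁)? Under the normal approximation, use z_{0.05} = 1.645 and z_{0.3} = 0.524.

n₁ = 11

With allocation ratio k = n₂/n₁ = 2, Var(x̄₁−x̄₂) = σ²(1/n₁ + 1/(k·n₁)) = σ²·(k+1)/(k·n₁).
So n₁ = (1 + 1/k)·((z_{α} + z_β)/d)² = 1.500 × (2.169/0.82)².
n₁ = 1.500 × 7.00 = 10.5.
Round up: n₁ = 11, giving n₂ = 2 × 11 = 22.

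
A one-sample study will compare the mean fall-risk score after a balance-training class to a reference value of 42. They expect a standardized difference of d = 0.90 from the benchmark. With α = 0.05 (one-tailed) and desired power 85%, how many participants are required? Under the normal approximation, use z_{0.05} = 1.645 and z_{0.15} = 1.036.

n = 9

For a one-sample test: n = ((z_{α} + z_β) / d)².
z_{α} + z_β = 1.645 + 1.036 = 2.681.
n = (2.681 / 0.90)² = 2.979² = 8.87.
Round up.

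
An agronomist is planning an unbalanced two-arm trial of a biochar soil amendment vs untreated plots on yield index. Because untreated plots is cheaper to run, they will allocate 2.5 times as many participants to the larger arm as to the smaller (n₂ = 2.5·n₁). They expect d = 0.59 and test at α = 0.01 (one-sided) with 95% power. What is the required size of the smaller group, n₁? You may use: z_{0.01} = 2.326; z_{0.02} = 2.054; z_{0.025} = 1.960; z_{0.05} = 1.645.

With allocation ratio k = n₂/n₁ = 2.5, Var(x̄₁−x̄₂) = σ²(1/n₁ + 1/(k·n₁)) = σ²·(k+1)/(k·n₁).
So n₁ = (1 + 1/k)·((z_{α} + z_β)/d)² = 1.400 × (3.971/0.59)².
n₁ = 1.400 × 45.30 = 63.4.
Round up: n₁ = 64, giving n₂ = 2.5 × 64 = 160.

n₁ = 64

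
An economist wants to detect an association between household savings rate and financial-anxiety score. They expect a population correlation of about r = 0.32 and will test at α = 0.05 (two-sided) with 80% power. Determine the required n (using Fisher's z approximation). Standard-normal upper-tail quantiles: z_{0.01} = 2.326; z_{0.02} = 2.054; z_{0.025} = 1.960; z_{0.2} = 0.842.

n = 75

Fisher's z: C = ½·ln((1+r)/(1−r)) = ½·ln(1.9412) = 0.3316.
n = ((z_{α/2} + z_β)/C)² + 3.
(1.960 + 0.842) / 0.3316 = 2.802 / 0.3316 = 8.450.
n = 8.450² + 3 = 71.40 + 3 = 74.4.
Round up.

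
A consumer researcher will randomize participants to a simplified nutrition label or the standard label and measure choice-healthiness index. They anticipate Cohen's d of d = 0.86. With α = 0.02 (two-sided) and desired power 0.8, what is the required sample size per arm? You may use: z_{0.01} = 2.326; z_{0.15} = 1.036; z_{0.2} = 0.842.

For two independent groups with equal n: n = 2·((z_{α/2} + z_β) / d)².
z_{α/2} + z_β = 2.326 + 0.842 = 3.168.
n = 2 × (3.168 / 0.86)² = 2 × 3.684² = 2 × 13.57 = 27.1.
Round up to the next whole participant.

n = 28 per group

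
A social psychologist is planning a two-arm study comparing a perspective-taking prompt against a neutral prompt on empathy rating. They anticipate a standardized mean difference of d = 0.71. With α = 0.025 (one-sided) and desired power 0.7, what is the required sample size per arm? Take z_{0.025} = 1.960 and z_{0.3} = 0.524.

For two independent groups with equal n: n = 2·((z_{α} + z_β) / d)².
z_{α} + z_β = 1.960 + 0.524 = 2.484.
n = 2 × (2.484 / 0.71)² = 2 × 3.499² = 2 × 12.24 = 24.5.
Round up to the next whole participant.

n = 25 per group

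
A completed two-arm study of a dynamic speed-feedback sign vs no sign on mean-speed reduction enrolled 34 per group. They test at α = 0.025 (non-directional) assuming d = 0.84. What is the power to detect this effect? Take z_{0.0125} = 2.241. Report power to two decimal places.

For two equal groups, power = Φ(d·√(n/2) − z_{α/2}).
d·√(n/2) = 0.84 × √(34/2) = 0.84 × 4.123 = 3.463.
z_β = 3.463 − 2.241 = 1.222.
Power = Φ(1.222) = 0.889.

power ≈ 0.89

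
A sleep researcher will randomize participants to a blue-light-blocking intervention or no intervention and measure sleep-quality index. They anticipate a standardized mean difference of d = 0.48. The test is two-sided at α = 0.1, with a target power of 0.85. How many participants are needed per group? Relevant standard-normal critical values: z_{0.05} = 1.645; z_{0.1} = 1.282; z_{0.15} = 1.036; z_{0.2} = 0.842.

n = 63 per group

For two independent groups with equal n: n = 2·((z_{α/2} + z_β) / d)².
z_{α/2} + z_β = 1.645 + 1.036 = 2.681.
n = 2 × (2.681 / 0.48)² = 2 × 5.585² = 2 × 31.20 = 62.4.
Round up to the next whole participant.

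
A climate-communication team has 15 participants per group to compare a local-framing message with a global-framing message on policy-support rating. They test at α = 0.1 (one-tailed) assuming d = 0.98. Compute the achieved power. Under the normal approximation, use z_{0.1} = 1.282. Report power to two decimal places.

For two equal groups, power = Φ(d·√(n/2) − z_{α}).
d·√(n/2) = 0.98 × √(15/2) = 0.98 × 2.739 = 2.684.
z_β = 2.684 − 1.282 = 1.402.
Power = Φ(1.402) = 0.920.

power ≈ 0.92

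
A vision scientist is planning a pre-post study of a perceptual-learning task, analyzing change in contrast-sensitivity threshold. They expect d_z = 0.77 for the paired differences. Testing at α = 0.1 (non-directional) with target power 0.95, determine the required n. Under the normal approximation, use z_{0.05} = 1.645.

For a paired (one-sample on differences) test: n = ((z_{α/2} + z_β) / d)².
z_{α/2} + z_β = 1.645 + 1.645 = 3.290.
n = (3.290 / 0.77)² = 4.273² = 18.26.
Round up.

n = 19 pairs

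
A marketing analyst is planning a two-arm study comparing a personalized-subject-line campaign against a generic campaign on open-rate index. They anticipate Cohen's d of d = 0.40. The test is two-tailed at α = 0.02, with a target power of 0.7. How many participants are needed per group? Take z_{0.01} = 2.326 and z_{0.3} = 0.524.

For two independent groups with equal n: n = 2·((z_{α/2} + z_β) / d)².
z_{α/2} + z_β = 2.326 + 0.524 = 2.850.
n = 2 × (2.850 / 0.40)² = 2 × 7.125² = 2 × 50.77 = 101.5.
Round up to the next whole participant.

n = 102 per group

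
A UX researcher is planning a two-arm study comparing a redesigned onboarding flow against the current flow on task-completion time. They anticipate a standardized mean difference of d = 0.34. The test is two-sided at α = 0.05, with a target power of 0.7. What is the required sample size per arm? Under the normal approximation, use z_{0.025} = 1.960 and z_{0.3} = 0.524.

n = 107 per group

For two independent groups with equal n: n = 2·((z_{α/2} + z_β) / d)².
z_{α/2} + z_β = 1.960 + 0.524 = 2.484.
n = 2 × (2.484 / 0.34)² = 2 × 7.306² = 2 × 53.38 = 106.8.
Round up to the next whole participant.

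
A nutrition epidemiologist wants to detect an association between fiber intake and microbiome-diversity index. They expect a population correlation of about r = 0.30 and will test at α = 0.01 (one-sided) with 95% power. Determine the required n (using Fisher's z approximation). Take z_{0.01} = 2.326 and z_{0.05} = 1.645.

Fisher's z: C = ½·ln((1+r)/(1−r)) = ½·ln(1.8571) = 0.3095.
n = ((z_{α} + z_β)/C)² + 3.
(2.326 + 1.645) / 0.3095 = 3.971 / 0.3095 = 12.830.
n = 12.830² + 3 = 164.62 + 3 = 167.6.
Round up.

n = 168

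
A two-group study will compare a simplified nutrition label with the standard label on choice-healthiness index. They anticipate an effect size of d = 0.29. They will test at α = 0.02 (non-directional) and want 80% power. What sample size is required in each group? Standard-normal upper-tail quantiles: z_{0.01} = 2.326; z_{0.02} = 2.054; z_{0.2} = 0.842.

n = 239 per group

For two independent groups with equal n: n = 2·((z_{α/2} + z_β) / d)².
z_{α/2} + z_β = 2.326 + 0.842 = 3.168.
n = 2 × (3.168 / 0.29)² = 2 × 10.924² = 2 × 119.34 = 238.7.
Round up to the next whole participant.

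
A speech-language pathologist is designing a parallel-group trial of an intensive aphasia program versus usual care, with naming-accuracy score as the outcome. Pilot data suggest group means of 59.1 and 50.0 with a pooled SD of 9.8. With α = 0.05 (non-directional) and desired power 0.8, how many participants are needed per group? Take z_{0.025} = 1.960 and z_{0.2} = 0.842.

Cohen's d = |M₁ − M₂| / SD_pooled = |59.1 − 50.0| / 9.8 = 9.1 / 9.8 = 0.929.
For two independent groups with equal n: n = 2·((z_{α/2} + z_β) / d)².
z_{α/2} + z_β = 1.960 + 0.842 = 2.802.
n = 2 × (2.802 / 0.929)² = 2 × 3.016² = 2 × 9.10 = 18.2.
Round up to the next whole participant.

n = 19 per group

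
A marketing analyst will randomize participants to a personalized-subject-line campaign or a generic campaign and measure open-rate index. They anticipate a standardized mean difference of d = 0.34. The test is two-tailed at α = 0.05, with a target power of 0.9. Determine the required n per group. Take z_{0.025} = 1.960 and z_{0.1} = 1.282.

For two independent groups with equal n: n = 2·((z_{α/2} + z_β) / d)².
z_{α/2} + z_β = 1.960 + 1.282 = 3.242.
n = 2 × (3.242 / 0.34)² = 2 × 9.535² = 2 × 90.92 = 181.8.
Round up to the next whole participant.

n = 182 per group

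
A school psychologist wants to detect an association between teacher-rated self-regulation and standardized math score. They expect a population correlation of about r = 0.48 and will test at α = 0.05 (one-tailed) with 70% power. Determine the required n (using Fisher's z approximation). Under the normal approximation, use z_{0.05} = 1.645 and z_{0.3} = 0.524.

Fisher's z: C = ½·ln((1+r)/(1−r)) = ½·ln(2.8462) = 0.5230.
n = ((z_{α} + z_β)/C)² + 3.
(1.645 + 0.524) / 0.5230 = 2.169 / 0.5230 = 4.147.
n = 4.147² + 3 = 17.20 + 3 = 20.2.
Round up.

n = 21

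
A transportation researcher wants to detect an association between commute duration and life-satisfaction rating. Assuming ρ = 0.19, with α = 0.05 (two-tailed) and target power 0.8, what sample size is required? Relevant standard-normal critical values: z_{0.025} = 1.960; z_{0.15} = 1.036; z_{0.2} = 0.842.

Fisher's z: C = ½·ln((1+r)/(1−r)) = ½·ln(1.4691) = 0.1923.
n = ((z_{α/2} + z_β)/C)² + 3.
(1.960 + 0.842) / 0.1923 = 2.802 / 0.1923 = 14.571.
n = 14.571² + 3 = 212.31 + 3 = 215.3.
Round up.

n = 216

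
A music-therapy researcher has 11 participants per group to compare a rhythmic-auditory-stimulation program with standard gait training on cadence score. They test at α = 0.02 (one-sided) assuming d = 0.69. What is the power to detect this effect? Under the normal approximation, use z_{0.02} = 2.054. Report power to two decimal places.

power ≈ 0.33

For two equal groups, power = Φ(d·√(n/2) − z_{α}).
d·√(n/2) = 0.69 × √(11/2) = 0.69 × 2.345 = 1.618.
z_β = 1.618 − 2.054 = -0.436.
Power = Φ(-0.436) = 0.331.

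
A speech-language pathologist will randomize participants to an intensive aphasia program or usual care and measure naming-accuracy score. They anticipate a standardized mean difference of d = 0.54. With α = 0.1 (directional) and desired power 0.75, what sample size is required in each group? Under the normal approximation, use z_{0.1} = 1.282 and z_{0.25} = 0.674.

n = 27 per group

For two independent groups with equal n: n = 2·((z_{α} + z_β) / d)².
z_{α} + z_β = 1.282 + 0.674 = 1.956.
n = 2 × (1.956 / 0.54)² = 2 × 3.622² = 2 × 13.12 = 26.2.
Round up to the next whole participant.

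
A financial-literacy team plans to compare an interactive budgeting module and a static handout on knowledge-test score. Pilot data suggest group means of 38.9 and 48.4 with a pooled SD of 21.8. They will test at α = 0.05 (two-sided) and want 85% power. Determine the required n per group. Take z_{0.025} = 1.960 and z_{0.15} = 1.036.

n = 95 per group

Cohen's d = |M₁ − M₂| / SD_pooled = |38.9 − 48.4| / 21.8 = 9.5 / 21.8 = 0.436.
For two independent groups with equal n: n = 2·((z_{α/2} + z_β) / d)².
z_{α/2} + z_β = 1.960 + 1.036 = 2.996.
n = 2 × (2.996 / 0.436)² = 2 × 6.872² = 2 × 47.22 = 94.4.
Round up to the next whole participant.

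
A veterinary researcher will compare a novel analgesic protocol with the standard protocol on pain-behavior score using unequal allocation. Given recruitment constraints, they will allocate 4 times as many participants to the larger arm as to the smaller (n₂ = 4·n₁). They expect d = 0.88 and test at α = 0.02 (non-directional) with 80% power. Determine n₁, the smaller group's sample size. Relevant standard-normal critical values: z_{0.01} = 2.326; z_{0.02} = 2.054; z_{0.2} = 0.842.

With allocation ratio k = n₂/n₁ = 4, Var(x̄₁−x̄₂) = σ²(1/n₁ + 1/(k·n₁)) = σ²·(k+1)/(k·n₁).
So n₁ = (1 + 1/k)·((z_{α/2} + z_β)/d)² = 1.250 × (3.168/0.88)².
n₁ = 1.250 × 12.96 = 16.2.
Round up: n₁ = 17, giving n₂ = 4 × 17 = 68.

n₁ = 17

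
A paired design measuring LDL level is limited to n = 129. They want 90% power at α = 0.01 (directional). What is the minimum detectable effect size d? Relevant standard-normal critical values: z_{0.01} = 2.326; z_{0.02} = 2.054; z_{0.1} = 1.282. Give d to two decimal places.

d_min ≈ 0.32

For a single sample (or paired design) of n = 129: d_min = (z_{α} + z_β)/√n.
z-sum = 2.326 + 1.282 = 3.608.
d_min = 3.608 / √129 = 3.608 / 11.358 = 0.318.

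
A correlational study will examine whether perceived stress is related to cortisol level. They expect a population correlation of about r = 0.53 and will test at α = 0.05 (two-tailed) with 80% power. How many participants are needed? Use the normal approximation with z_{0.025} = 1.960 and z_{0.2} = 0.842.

n = 26

Fisher's z: C = ½·ln((1+r)/(1−r)) = ½·ln(3.2553) = 0.5901.
n = ((z_{α/2} + z_β)/C)² + 3.
(1.960 + 0.842) / 0.5901 = 2.802 / 0.5901 = 4.748.
n = 4.748² + 3 = 22.55 + 3 = 25.5.
Round up.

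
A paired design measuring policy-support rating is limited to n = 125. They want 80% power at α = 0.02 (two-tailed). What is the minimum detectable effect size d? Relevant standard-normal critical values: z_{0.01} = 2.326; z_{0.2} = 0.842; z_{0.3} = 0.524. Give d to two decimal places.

For a single sample (or paired design) of n = 125: d_min = (z_{α/2} + z_β)/√n.
z-sum = 2.326 + 0.842 = 3.168.
d_min = 3.168 / √125 = 3.168 / 11.180 = 0.283.

d_min ≈ 0.28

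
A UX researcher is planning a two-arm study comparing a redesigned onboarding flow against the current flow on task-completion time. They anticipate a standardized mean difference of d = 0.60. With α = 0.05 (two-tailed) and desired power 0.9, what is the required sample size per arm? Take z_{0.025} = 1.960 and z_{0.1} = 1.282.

n = 59 per group

For two independent groups with equal n: n = 2·((z_{α/2} + z_β) / d)².
z_{α/2} + z_β = 1.960 + 1.282 = 3.242.
n = 2 × (3.242 / 0.60)² = 2 × 5.403² = 2 × 29.20 = 58.4.
Round up to the next whole participant.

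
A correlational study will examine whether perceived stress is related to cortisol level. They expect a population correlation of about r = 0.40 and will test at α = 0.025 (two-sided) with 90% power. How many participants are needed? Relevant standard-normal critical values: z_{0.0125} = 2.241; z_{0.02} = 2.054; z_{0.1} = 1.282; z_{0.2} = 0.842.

Fisher's z: C = ½·ln((1+r)/(1−r)) = ½·ln(2.3333) = 0.4236.
n = ((z_{α/2} + z_β)/C)² + 3.
(2.241 + 1.282) / 0.4236 = 3.523 / 0.4236 = 8.317.
n = 8.317² + 3 = 69.17 + 3 = 72.2.
Round up.

n = 73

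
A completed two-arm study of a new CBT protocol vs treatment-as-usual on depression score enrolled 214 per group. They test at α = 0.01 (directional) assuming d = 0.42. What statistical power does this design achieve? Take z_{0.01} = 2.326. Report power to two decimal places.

power ≈ 0.98

For two equal groups, power = Φ(d·√(n/2) − z_{α}).
d·√(n/2) = 0.42 × √(214/2) = 0.42 × 10.344 = 4.345.
z_β = 4.345 − 2.326 = 2.019.
Power = Φ(2.019) = 0.978.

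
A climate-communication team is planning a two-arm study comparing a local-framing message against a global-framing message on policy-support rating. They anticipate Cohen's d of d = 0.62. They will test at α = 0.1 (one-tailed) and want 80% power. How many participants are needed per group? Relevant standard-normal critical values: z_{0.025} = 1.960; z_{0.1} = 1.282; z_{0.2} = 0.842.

n = 24 per group

For two independent groups with equal n: n = 2·((z_{α} + z_β) / d)².
z_{α} + z_β = 1.282 + 0.842 = 2.124.
n = 2 × (2.124 / 0.62)² = 2 × 3.426² = 2 × 11.74 = 23.5.
Round up to the next whole participant.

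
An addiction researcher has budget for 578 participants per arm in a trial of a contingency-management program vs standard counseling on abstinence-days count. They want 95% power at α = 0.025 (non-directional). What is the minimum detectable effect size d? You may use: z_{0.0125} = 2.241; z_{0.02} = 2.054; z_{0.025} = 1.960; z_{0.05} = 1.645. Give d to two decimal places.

For two independent groups of n = 578 each: d_min = (z_{α/2} + z_β)·√(2/n).
z-sum = 2.241 + 1.645 = 3.886.
d_min = 3.886 × √(2/578) = 3.886 × 0.0588 = 0.229.

d_min ≈ 0.23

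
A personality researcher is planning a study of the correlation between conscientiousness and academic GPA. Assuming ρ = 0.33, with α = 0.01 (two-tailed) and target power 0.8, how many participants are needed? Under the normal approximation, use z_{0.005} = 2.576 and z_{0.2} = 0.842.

n = 103

Fisher's z: C = ½·ln((1+r)/(1−r)) = ½·ln(1.9851) = 0.3428.
n = ((z_{α/2} + z_β)/C)² + 3.
(2.576 + 0.842) / 0.3428 = 3.418 / 0.3428 = 9.971.
n = 9.971² + 3 = 99.42 + 3 = 102.4.
Round up.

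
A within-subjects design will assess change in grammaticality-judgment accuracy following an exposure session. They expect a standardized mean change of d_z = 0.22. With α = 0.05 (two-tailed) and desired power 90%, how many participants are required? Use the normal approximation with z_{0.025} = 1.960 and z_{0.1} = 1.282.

n = 218 pairs

For a paired (one-sample on differences) test: n = ((z_{α/2} + z_β) / d)².
z_{α/2} + z_β = 1.960 + 1.282 = 3.242.
n = (3.242 / 0.22)² = 14.736² = 217.16.
Round up.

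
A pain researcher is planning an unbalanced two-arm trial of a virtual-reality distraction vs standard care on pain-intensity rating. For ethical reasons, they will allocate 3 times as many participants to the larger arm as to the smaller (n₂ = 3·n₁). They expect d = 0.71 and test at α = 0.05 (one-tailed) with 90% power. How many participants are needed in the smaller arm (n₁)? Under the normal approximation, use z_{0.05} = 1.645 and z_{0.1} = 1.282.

n₁ = 23

With allocation ratio k = n₂/n₁ = 3, Var(x̄₁−x̄₂) = σ²(1/n₁ + 1/(k·n₁)) = σ²·(k+1)/(k·n₁).
So n₁ = (1 + 1/k)·((z_{α} + z_β)/d)² = 1.333 × (2.927/0.71)².
n₁ = 1.333 × 17.00 = 22.7.
Round up: n₁ = 23, giving n₂ = 3 × 23 = 69.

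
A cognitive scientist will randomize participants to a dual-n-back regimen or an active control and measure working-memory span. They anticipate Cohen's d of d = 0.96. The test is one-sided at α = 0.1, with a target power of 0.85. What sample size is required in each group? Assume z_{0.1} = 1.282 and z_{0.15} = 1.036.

For two independent groups with equal n: n = 2·((z_{α} + z_β) / d)².
z_{α} + z_β = 1.282 + 1.036 = 2.318.
n = 2 × (2.318 / 0.96)² = 2 × 2.415² = 2 × 5.83 = 11.7.
Round up to the next whole participant.

n = 12 per group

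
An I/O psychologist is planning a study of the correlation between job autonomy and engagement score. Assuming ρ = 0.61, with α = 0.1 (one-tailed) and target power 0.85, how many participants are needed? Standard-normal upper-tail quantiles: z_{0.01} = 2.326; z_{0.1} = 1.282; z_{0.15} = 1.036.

n = 14

Fisher's z: C = ½·ln((1+r)/(1−r)) = ½·ln(4.1282) = 0.7089.
n = ((z_{α} + z_β)/C)² + 3.
(1.282 + 1.036) / 0.7089 = 2.318 / 0.7089 = 3.270.
n = 3.270² + 3 = 10.69 + 3 = 13.7.
Round up.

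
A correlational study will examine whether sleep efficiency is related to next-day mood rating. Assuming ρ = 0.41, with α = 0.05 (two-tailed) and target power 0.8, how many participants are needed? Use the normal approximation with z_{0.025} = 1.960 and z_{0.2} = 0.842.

Fisher's z: C = ½·ln((1+r)/(1−r)) = ½·ln(2.3898) = 0.4356.
n = ((z_{α/2} + z_β)/C)² + 3.
(1.960 + 0.842) / 0.4356 = 2.802 / 0.4356 = 6.433.
n = 6.433² + 3 = 41.38 + 3 = 44.4.
Round up.

n = 45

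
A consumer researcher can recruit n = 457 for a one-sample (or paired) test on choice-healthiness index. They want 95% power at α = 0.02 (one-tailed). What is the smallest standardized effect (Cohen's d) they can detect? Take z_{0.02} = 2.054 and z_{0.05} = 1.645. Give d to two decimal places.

For a single sample (or paired design) of n = 457: d_min = (z_{α} + z_β)/√n.
z-sum = 2.054 + 1.645 = 3.699.
d_min = 3.699 / √457 = 3.699 / 21.378 = 0.173.

d_min ≈ 0.17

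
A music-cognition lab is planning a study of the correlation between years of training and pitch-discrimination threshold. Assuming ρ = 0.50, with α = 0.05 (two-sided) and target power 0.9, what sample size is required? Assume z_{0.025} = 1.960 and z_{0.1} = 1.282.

Fisher's z: C = ½·ln((1+r)/(1−r)) = ½·ln(3.0000) = 0.5493.
n = ((z_{α/2} + z_β)/C)² + 3.
(1.960 + 1.282) / 0.5493 = 3.242 / 0.5493 = 5.902.
n = 5.902² + 3 = 34.83 + 3 = 37.8.
Round up.

n = 38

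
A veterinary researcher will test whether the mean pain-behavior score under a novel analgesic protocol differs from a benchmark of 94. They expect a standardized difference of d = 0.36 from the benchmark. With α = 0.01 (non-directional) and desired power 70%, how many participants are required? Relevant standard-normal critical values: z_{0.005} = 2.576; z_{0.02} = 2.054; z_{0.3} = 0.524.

For a one-sample test: n = ((z_{α/2} + z_β) / d)².
z_{α/2} + z_β = 2.576 + 0.524 = 3.100.
n = (3.100 / 0.36)² = 8.611² = 74.15.
Round up.

n = 75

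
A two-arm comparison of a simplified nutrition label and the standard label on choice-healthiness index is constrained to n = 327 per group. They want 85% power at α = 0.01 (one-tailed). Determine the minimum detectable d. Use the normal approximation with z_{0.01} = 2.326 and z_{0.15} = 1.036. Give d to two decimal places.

d_min ≈ 0.26

For two independent groups of n = 327 each: d_min = (z_{α} + z_β)·√(2/n).
z-sum = 2.326 + 1.036 = 3.362.
d_min = 3.362 × √(2/327) = 3.362 × 0.0782 = 0.263.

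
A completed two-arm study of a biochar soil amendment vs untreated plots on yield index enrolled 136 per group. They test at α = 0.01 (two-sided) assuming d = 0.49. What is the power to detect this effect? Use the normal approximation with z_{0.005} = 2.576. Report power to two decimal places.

power ≈ 0.93

For two equal groups, power = Φ(d·√(n/2) − z_{α/2}).
d·√(n/2) = 0.49 × √(136/2) = 0.49 × 8.246 = 4.041.
z_β = 4.041 − 2.576 = 1.465.
Power = Φ(1.465) = 0.928.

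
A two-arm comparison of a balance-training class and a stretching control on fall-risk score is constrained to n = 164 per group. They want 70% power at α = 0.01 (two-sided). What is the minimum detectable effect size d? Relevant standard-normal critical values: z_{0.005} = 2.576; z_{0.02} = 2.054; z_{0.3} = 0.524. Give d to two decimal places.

d_min ≈ 0.34

For two independent groups of n = 164 each: d_min = (z_{α/2} + z_β)·√(2/n).
z-sum = 2.576 + 0.524 = 3.100.
d_min = 3.100 × √(2/164) = 3.100 × 0.1104 = 0.342.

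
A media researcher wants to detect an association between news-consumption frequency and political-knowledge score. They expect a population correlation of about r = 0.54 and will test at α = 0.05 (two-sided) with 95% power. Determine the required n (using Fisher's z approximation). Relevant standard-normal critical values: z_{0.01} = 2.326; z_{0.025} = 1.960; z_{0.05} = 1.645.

n = 39

Fisher's z: C = ½·ln((1+r)/(1−r)) = ½·ln(3.3478) = 0.6042.
n = ((z_{α/2} + z_β)/C)² + 3.
(1.960 + 1.645) / 0.6042 = 3.605 / 0.6042 = 5.967.
n = 5.967² + 3 = 35.60 + 3 = 38.6.
Round up.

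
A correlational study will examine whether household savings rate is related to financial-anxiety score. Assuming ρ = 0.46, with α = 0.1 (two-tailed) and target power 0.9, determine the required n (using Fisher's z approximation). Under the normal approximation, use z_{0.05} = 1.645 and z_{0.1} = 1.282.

n = 38

Fisher's z: C = ½·ln((1+r)/(1−r)) = ½·ln(2.7037) = 0.4973.
n = ((z_{α/2} + z_β)/C)² + 3.
(1.645 + 1.282) / 0.4973 = 2.927 / 0.4973 = 5.886.
n = 5.886² + 3 = 34.64 + 3 = 37.6.
Round up.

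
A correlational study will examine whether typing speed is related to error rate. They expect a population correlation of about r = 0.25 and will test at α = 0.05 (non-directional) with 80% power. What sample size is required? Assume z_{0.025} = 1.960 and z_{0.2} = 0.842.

n = 124

Fisher's z: C = ½·ln((1+r)/(1−r)) = ½·ln(1.6667) = 0.2554.
n = ((z_{α/2} + z_β)/C)² + 3.
(1.960 + 0.842) / 0.2554 = 2.802 / 0.2554 = 10.971.
n = 10.971² + 3 = 120.36 + 3 = 123.4.
Round up.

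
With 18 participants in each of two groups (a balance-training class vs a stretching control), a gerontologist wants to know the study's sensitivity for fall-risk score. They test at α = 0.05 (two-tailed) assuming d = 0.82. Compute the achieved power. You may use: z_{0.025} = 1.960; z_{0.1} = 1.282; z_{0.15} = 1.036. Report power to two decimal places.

For two equal groups, power = Φ(d·√(n/2) − z_{α/2}).
d·√(n/2) = 0.82 × √(18/2) = 0.82 × 3.000 = 2.460.
z_β = 2.460 − 1.960 = 0.500.
Power = Φ(0.500) = 0.691.

power ≈ 0.69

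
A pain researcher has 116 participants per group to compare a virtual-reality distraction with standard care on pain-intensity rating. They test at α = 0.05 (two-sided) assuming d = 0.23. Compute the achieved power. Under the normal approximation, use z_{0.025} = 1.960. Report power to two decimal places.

For two equal groups, power = Φ(d·√(n/2) − z_{α/2}).
d·√(n/2) = 0.23 × √(116/2) = 0.23 × 7.616 = 1.752.
z_β = 1.752 − 1.960 = -0.208.
Power = Φ(-0.208) = 0.417.

power ≈ 0.42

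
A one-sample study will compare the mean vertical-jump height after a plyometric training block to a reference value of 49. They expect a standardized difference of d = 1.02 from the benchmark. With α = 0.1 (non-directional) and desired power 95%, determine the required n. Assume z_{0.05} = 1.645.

n = 11

For a one-sample test: n = ((z_{α/2} + z_β) / d)².
z_{α/2} + z_β = 1.645 + 1.645 = 3.290.
n = (3.290 / 1.02)² = 3.225² = 10.40.
Round up.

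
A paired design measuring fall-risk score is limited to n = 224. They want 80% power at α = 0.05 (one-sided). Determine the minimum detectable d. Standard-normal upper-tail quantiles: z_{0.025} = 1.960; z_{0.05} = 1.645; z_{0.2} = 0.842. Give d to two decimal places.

d_min ≈ 0.17

For a single sample (or paired design) of n = 224: d_min = (z_{α} + z_β)/√n.
z-sum = 1.645 + 0.842 = 2.487.
d_min = 2.487 / √224 = 2.487 / 14.967 = 0.166.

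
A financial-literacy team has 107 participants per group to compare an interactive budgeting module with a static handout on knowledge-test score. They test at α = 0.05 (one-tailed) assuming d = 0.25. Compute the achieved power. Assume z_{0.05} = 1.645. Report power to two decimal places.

For two equal groups, power = Φ(d·√(n/2) − z_{α}).
d·√(n/2) = 0.25 × √(107/2) = 0.25 × 7.314 = 1.829.
z_β = 1.829 − 1.645 = 0.184.
Power = Φ(0.184) = 0.573.

power ≈ 0.57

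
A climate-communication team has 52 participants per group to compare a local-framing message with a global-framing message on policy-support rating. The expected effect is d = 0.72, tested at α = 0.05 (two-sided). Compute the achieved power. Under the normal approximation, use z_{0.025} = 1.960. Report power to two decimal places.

power ≈ 0.96

For two equal groups, power = Φ(d·√(n/2) − z_{α/2}).
d·√(n/2) = 0.72 × √(52/2) = 0.72 × 5.099 = 3.671.
z_β = 3.671 − 1.960 = 1.711.
Power = Φ(1.711) = 0.956.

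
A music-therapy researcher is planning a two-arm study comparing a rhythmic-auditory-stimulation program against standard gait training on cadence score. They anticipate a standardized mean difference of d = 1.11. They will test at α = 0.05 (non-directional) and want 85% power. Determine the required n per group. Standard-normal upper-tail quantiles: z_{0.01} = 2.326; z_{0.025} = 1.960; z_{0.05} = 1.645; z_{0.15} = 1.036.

n = 15 per group

For two independent groups with equal n: n = 2·((z_{α/2} + z_β) / d)².
z_{α/2} + z_β = 1.960 + 1.036 = 2.996.
n = 2 × (2.996 / 1.11)² = 2 × 2.699² = 2 × 7.29 = 14.6.
Round up to the next whole participant.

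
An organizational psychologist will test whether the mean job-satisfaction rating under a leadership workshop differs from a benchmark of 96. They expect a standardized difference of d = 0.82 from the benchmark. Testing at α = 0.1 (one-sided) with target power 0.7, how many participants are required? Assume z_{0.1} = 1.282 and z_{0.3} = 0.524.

For a one-sample test: n = ((z_{α} + z_β) / d)².
z_{α} + z_β = 1.282 + 0.524 = 1.806.
n = (1.806 / 0.82)² = 2.202² = 4.85.
Round up.

n = 5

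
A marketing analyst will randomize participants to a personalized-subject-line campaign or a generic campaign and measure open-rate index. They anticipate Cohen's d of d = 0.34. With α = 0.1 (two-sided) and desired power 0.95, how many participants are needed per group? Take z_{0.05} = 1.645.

For two independent groups with equal n: n = 2·((z_{α/2} + z_β) / d)².
z_{α/2} + z_β = 1.645 + 1.645 = 3.290.
n = 2 × (3.290 / 0.34)² = 2 × 9.676² = 2 × 93.63 = 187.3.
Round up to the next whole participant.

n = 188 per group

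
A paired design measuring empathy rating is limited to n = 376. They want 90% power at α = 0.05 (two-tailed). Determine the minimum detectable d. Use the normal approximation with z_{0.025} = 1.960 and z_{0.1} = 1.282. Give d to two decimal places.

For a single sample (or paired design) of n = 376: d_min = (z_{α/2} + z_β)/√n.
z-sum = 1.960 + 1.282 = 3.242.
d_min = 3.242 / √376 = 3.242 / 19.391 = 0.167.

d_min ≈ 0.17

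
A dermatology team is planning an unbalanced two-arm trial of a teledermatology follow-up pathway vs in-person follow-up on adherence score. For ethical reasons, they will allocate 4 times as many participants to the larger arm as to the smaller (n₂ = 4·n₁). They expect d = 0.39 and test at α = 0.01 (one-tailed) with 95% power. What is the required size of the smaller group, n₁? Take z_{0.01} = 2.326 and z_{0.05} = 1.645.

n₁ = 130

With allocation ratio k = n₂/n₁ = 4, Var(x̄₁−x̄₂) = σ²(1/n₁ + 1/(k·n₁)) = σ²·(k+1)/(k·n₁).
So n₁ = (1 + 1/k)·((z_{α} + z_β)/d)² = 1.250 × (3.971/0.39)².
n₁ = 1.250 × 103.67 = 129.6.
Round up: n₁ = 130, giving n₂ = 4 × 130 = 520.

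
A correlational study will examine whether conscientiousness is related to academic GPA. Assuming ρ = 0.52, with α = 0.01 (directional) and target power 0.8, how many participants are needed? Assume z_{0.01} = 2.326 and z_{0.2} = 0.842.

Fisher's z: C = ½·ln((1+r)/(1−r)) = ½·ln(3.1667) = 0.5763.
n = ((z_{α} + z_β)/C)² + 3.
(2.326 + 0.842) / 0.5763 = 3.168 / 0.5763 = 5.497.
n = 5.497² + 3 = 30.22 + 3 = 33.2.
Round up.

n = 34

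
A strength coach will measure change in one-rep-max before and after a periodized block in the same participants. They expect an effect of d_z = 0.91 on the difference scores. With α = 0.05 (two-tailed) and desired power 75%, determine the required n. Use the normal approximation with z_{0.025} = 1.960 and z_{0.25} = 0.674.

n = 9 pairs

For a paired (one-sample on differences) test: n = ((z_{α/2} + z_β) / d)².
z_{α/2} + z_β = 1.960 + 0.674 = 2.634.
n = (2.634 / 0.91)² = 2.895² = 8.38.
Round up.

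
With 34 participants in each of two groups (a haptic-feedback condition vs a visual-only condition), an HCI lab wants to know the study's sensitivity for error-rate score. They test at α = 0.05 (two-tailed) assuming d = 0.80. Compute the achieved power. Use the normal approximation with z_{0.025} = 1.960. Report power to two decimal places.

For two equal groups, power = Φ(d·√(n/2) − z_{α/2}).
d·√(n/2) = 0.80 × √(34/2) = 0.80 × 4.123 = 3.298.
z_β = 3.298 − 1.960 = 1.338.
Power = Φ(1.338) = 0.910.

power ≈ 0.91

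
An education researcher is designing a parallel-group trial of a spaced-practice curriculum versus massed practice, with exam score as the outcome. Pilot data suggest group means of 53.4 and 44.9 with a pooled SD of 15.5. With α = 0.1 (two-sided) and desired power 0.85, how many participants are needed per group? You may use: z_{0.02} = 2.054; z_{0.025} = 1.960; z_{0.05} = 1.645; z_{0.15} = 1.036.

n = 48 per group

Cohen's d = |M₁ − M₂| / SD_pooled = |53.4 − 44.9| / 15.5 = 8.5 / 15.5 = 0.548.
For two independent groups with equal n: n = 2·((z_{α/2} + z_β) / d)².
z_{α/2} + z_β = 1.645 + 1.036 = 2.681.
n = 2 × (2.681 / 0.548)² = 2 × 4.892² = 2 × 23.93 = 47.9.
Round up to the next whole participant.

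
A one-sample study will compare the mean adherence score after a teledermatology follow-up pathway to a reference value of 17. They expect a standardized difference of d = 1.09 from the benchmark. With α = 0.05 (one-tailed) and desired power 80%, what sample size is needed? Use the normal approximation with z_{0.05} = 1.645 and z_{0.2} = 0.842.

For a one-sample test: n = ((z_{α} + z_β) / d)².
z_{α} + z_β = 1.645 + 0.842 = 2.487.
n = (2.487 / 1.09)² = 2.282² = 5.21.
Round up.

n = 6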